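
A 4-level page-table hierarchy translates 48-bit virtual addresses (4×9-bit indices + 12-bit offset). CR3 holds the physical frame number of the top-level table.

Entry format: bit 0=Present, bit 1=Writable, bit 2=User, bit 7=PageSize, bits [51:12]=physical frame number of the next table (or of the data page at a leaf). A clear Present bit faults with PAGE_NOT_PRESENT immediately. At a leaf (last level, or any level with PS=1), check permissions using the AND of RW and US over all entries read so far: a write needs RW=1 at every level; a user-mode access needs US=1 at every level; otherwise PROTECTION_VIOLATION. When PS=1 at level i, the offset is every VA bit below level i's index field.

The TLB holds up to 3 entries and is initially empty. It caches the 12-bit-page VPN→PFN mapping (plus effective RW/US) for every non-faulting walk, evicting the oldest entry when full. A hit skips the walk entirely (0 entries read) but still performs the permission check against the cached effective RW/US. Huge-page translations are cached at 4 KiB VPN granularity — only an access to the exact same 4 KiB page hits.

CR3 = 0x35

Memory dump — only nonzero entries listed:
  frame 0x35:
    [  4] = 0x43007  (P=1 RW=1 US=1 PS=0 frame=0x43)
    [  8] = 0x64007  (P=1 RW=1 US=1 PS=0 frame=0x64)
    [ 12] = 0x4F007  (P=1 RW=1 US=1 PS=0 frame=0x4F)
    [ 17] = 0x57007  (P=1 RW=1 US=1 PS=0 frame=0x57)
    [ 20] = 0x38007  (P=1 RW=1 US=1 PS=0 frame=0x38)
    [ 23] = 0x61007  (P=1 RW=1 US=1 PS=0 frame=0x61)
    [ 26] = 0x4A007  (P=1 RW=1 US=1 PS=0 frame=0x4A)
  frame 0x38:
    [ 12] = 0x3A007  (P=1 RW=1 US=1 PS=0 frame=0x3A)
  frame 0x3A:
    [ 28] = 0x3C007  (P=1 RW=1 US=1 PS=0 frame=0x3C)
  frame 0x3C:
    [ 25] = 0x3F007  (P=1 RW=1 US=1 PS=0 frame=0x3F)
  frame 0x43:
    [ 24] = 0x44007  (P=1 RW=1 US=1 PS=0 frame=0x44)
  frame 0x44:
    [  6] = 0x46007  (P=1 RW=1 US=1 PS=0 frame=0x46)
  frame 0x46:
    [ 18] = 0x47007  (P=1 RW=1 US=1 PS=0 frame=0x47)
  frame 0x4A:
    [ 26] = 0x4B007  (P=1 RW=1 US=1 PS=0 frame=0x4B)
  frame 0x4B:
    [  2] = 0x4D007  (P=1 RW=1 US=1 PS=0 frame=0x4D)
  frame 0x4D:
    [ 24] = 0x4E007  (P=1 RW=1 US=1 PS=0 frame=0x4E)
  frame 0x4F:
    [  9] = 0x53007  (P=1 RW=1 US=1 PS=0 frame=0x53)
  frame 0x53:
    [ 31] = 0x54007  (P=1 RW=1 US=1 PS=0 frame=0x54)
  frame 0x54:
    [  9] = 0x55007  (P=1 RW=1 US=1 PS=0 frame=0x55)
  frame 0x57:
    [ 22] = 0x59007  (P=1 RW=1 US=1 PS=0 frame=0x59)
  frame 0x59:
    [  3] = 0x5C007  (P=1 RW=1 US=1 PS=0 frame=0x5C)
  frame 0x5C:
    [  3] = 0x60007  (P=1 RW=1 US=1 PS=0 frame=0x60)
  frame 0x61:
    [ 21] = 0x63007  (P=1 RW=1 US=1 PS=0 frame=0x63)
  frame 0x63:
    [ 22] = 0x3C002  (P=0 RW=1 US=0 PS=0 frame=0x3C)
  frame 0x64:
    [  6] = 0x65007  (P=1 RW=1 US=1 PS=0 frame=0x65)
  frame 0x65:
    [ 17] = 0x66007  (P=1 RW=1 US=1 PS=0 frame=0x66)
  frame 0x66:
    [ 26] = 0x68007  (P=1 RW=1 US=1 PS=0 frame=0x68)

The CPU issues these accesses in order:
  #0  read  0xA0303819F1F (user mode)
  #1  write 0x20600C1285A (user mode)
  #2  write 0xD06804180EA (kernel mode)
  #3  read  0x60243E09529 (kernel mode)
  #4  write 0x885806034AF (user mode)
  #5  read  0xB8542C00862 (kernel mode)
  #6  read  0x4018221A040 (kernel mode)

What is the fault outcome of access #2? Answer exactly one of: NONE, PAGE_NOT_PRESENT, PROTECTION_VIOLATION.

Walk each access:
#0 VA=0xA0303819F1F (r,user):
  lvl0: tbl 0x35, slot 20 ⇒ 0x38007 (P1/RW1/US1/PS0)
  lvl1: tbl 0x38, slot 12 ⇒ 0x3A007 (P1/RW1/US1/PS0)
  lvl2: tbl 0x3A, slot 28 ⇒ 0x3C007 (P1/RW1/US1/PS0)
  lvl3: tbl 0x3C, slot 25 ⇒ 0x3F007 (P1/RW1/US1/PS0)
  → PA=0x3FF1F  (4 entries read)
#1 VA=0x20600C1285A (w,user):
  lvl0: tbl 0x35, slot 4 ⇒ 0x43007 (P1/RW1/US1/PS0)
  lvl1: tbl 0x43, slot 24 ⇒ 0x44007 (P1/RW1/US1/PS0)
  lvl2: tbl 0x44, slot 6 ⇒ 0x46007 (P1/RW1/US1/PS0)
  lvl3: tbl 0x46, slot 18 ⇒ 0x47007 (P1/RW1/US1/PS0)
  → PA=0x4785A  (4 entries read)
#2 VA=0xD06804180EA (w,kernel):
  lvl0: tbl 0x35, slot 26 ⇒ 0x4A007 (P1/RW1/US1/PS0)
  lvl1: tbl 0x4A, slot 26 ⇒ 0x4B007 (P1/RW1/US1/PS0)
  lvl2: tbl 0x4B, slot 2 ⇒ 0x4D007 (P1/RW1/US1/PS0)
  lvl3: tbl 0x4D, slot 24 ⇒ 0x4E007 (P1/RW1/US1/PS0)
  → PA=0x4E0EA  (4 entries read)
#3 VA=0x60243E09529 (r,kernel):
  lvl0: tbl 0x35, slot 12 ⇒ 0x4F007 (P1/RW1/US1/PS0)
  lvl1: tbl 0x4F, slot 9 ⇒ 0x53007 (P1/RW1/US1/PS0)
  lvl2: tbl 0x53, slot 31 ⇒ 0x54007 (P1/RW1/US1/PS0)
  lvl3: tbl 0x54, slot 9 ⇒ 0x55007 (P1/RW1/US1/PS0)
  → PA=0x55529  (4 entries read)
#4 VA=0x885806034AF (w,user):
  lvl0: tbl 0x35, slot 17 ⇒ 0x57007 (P1/RW1/US1/PS0)
  lvl1: tbl 0x57, slot 22 ⇒ 0x59007 (P1/RW1/US1/PS0)
  lvl2: tbl 0x59, slot 3 ⇒ 0x5C007 (P1/RW1/US1/PS0)
  lvl3: tbl 0x5C, slot 3 ⇒ 0x60007 (P1/RW1/US1/PS0)
  → PA=0x604AF  (4 entries read)
#5 VA=0xB8542C00862 (r,kernel):
  lvl0: tbl 0x35, slot 23 ⇒ 0x61007 (P1/RW1/US1/PS0)
  lvl1: tbl 0x61, slot 21 ⇒ 0x63007 (P1/RW1/US1/PS0)
  lvl2: tbl 0x63, slot 22 ⇒ 0x3C002 (P0/RW1/US0/PS0)
  ⇒ fault: PAGE_NOT_PRESENT  — 3 lookups
#6 VA=0x4018221A040 (r,kernel):
  lvl0: tbl 0x35, slot 8 ⇒ 0x64007 (P1/RW1/US1/PS0)
  lvl1: tbl 0x64, slot 6 ⇒ 0x65007 (P1/RW1/US1/PS0)
  lvl2: tbl 0x65, slot 17 ⇒ 0x66007 (P1/RW1/US1/PS0)
  lvl3: tbl 0x66, slot 26 ⇒ 0x68007 (P1/RW1/US1/PS0)
  → PA=0x68040  (4 entries read)

Access #2 fault: NONE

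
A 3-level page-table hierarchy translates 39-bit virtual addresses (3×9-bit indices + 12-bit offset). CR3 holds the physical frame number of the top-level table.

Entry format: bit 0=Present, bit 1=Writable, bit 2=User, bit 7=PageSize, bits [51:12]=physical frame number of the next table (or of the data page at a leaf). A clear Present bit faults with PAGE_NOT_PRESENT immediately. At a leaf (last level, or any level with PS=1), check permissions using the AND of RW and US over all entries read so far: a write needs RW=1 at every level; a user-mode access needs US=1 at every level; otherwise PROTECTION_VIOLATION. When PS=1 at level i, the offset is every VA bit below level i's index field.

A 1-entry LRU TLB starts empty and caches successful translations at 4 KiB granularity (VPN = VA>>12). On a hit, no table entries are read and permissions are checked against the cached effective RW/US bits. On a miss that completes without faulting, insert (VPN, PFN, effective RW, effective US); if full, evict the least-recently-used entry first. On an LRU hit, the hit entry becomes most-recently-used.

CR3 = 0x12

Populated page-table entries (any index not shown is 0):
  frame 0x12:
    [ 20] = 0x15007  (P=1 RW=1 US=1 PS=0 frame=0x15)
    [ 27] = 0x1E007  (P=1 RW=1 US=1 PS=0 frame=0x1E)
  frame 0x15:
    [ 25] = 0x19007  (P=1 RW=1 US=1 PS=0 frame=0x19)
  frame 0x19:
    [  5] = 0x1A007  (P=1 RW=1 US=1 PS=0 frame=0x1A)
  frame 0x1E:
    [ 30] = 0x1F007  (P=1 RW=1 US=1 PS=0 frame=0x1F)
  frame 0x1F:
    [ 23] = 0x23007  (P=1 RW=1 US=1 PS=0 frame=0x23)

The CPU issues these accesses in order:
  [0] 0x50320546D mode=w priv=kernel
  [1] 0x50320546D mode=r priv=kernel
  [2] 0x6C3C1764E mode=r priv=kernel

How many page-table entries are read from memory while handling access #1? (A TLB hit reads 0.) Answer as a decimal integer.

Walk each access:
#0 VA=0x50320546D (w,kernel):
  lvl0: tbl 0x12, slot 20 ⇒ 0x15007 (P1/RW1/US1/PS0)
  lvl1: tbl 0x15, slot 25 ⇒ 0x19007 (P1/RW1/US1/PS0)
  lvl2: tbl 0x19, slot 5 ⇒ 0x1A007 (P1/RW1/US1/PS0)
  ⇒ phys 0x1A46D  [3 reads]
#1 VA=0x50320546D (r,kernel):
  TLB hit vpn=0x503205 → PA=0x1A46D
#2 VA=0x6C3C1764E (r,kernel):
  lvl0: tbl 0x12, slot 27 ⇒ 0x1E007 (P1/RW1/US1/PS0)
  lvl1: tbl 0x1E, slot 30 ⇒ 0x1F007 (P1/RW1/US1/PS0)
  lvl2: tbl 0x1F, slot 23 ⇒ 0x23007 (P1/RW1/US1/PS0)
  ⇒ phys 0x2364E  [3 reads]

Entries read for #1: 0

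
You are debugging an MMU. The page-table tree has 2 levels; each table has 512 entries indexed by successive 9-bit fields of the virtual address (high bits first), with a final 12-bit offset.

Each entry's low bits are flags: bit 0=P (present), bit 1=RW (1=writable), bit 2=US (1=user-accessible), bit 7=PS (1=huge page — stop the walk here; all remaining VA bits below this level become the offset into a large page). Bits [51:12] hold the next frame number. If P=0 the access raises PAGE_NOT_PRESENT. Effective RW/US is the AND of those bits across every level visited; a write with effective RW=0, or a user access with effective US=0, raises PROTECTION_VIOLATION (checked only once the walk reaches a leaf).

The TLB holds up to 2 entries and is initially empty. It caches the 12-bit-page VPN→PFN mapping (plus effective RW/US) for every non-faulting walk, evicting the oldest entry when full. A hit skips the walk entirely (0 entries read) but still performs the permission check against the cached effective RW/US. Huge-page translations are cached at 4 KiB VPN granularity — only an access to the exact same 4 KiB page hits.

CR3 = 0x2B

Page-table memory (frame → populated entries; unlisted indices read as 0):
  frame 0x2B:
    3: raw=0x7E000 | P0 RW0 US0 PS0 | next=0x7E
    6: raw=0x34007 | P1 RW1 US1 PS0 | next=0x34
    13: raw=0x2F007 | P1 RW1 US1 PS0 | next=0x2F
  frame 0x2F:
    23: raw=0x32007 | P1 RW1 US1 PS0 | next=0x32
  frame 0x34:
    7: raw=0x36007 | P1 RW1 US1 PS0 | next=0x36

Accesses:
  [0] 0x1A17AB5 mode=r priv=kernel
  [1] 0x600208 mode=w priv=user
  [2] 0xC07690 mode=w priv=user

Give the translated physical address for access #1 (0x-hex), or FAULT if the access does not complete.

Walk each access:
#0 VA=0x1A17AB5 (r,kernel):
  lvl0: tbl 0x2B, slot 13 ⇒ 0x2F007 (P1/RW1/US1/PS0)
  lvl1: tbl 0x2F, slot 23 ⇒ 0x32007 (P1/RW1/US1/PS0)
  ⇒ phys 0x32AB5  [2 reads]
#1 VA=0x600208 (w,user):
  lvl0: tbl 0x2B, slot 3 ⇒ 0x7E000 (P0/RW0/US0/PS0)
  ⇒ fault: PAGE_NOT_PRESENT  — 1 lookups
#2 VA=0xC07690 (w,user):
  lvl0: tbl 0x2B, slot 6 ⇒ 0x34007 (P1/RW1/US1/PS0)
  lvl1: tbl 0x34, slot 7 ⇒ 0x36007 (P1/RW1/US1/PS0)
  ⇒ phys 0x36690  [2 reads]

Access #1 PA: FAULT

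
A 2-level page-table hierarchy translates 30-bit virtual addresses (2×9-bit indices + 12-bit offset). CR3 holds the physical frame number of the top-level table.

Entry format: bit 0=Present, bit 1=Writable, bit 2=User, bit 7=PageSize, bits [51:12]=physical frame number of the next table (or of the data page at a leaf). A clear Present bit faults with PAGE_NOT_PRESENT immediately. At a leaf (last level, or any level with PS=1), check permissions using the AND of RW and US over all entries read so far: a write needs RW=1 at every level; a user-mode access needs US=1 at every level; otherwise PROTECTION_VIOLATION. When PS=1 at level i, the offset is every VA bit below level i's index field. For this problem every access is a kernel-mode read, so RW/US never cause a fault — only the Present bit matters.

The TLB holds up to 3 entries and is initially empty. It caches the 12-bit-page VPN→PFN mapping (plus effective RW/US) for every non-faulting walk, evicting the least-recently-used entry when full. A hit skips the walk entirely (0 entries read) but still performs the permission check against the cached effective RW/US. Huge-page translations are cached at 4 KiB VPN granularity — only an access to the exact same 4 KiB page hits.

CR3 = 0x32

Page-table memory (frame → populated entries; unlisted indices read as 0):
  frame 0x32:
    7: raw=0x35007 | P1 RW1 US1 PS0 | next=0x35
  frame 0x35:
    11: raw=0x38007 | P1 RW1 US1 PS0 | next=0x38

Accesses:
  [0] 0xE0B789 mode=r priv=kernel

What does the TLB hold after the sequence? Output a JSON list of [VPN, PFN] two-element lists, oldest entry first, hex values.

Trace:
#0 VA=0xE0B789 (r,kernel):
  lvl0: tbl 0x32, slot 7 ⇒ 0x35007 (P1/RW1/US1/PS0)
  lvl1: tbl 0x35, slot 11 ⇒ 0x38007 (P1/RW1/US1/PS0)
  ⇒ phys 0x38789  [2 reads]

TLB: [["0xE0B", "0x38"]]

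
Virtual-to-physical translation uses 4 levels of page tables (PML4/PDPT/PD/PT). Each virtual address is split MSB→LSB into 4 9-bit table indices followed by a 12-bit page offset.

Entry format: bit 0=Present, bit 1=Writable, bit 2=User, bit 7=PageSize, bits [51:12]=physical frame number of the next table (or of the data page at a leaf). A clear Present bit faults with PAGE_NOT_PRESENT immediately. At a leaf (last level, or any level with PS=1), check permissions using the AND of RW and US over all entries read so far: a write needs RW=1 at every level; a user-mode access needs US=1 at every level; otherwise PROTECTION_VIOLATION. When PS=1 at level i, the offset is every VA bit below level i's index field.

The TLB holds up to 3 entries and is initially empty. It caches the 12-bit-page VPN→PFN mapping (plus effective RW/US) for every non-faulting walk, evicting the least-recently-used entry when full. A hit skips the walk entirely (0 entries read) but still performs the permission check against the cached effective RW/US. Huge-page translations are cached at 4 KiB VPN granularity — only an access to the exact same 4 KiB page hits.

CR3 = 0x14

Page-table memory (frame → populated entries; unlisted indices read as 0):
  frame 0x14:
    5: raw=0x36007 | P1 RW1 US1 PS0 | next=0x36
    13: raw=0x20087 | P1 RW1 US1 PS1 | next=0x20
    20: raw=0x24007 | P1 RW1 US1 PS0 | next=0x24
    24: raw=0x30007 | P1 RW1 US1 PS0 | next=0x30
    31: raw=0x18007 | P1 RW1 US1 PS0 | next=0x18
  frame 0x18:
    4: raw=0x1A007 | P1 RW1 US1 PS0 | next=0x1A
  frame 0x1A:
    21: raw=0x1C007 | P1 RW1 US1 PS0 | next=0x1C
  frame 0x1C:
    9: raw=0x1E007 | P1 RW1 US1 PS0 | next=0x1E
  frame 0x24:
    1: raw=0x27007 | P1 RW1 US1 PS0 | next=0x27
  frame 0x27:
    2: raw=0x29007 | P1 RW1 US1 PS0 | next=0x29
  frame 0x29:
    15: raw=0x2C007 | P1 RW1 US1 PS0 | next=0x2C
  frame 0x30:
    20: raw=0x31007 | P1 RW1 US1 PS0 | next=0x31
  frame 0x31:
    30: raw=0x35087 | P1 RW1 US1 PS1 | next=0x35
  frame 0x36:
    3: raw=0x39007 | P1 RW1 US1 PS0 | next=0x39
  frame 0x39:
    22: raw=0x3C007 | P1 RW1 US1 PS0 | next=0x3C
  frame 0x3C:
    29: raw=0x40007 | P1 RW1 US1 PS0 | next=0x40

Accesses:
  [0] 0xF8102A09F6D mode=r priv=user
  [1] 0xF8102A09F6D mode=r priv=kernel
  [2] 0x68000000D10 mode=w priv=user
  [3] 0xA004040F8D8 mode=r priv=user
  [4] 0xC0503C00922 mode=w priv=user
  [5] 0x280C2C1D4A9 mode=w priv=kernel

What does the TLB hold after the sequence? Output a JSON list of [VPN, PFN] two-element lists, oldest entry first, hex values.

Trace:
#0 VA=0xF8102A09F6D (r,user):
  lvl0: tbl 0x14, slot 31 ⇒ 0x18007 (P1/RW1/US1/PS0)
  lvl1: tbl 0x18, slot 4 ⇒ 0x1A007 (P1/RW1/US1/PS0)
  lvl2: tbl 0x1A, slot 21 ⇒ 0x1C007 (P1/RW1/US1/PS0)
  lvl3: tbl 0x1C, slot 9 ⇒ 0x1E007 (P1/RW1/US1/PS0)
  ⇒ phys 0x1EF6D  [4 reads]
#1 VA=0xF8102A09F6D (r,kernel):
  TLB hit vpn=0xF8102A09 → PA=0x1EF6D
#2 VA=0x68000000D10 (w,user):
  lvl0: tbl 0x14, slot 13 ⇒ 0x20087 (P1/RW1/US1/PS1)
  ⇒ phys 0x20D10 (huge @L0)  [1 reads]
#3 VA=0xA004040F8D8 (r,user):
  lvl0: tbl 0x14, slot 20 ⇒ 0x24007 (P1/RW1/US1/PS0)
  lvl1: tbl 0x24, slot 1 ⇒ 0x27007 (P1/RW1/US1/PS0)
  lvl2: tbl 0x27, slot 2 ⇒ 0x29007 (P1/RW1/US1/PS0)
  lvl3: tbl 0x29, slot 15 ⇒ 0x2C007 (P1/RW1/US1/PS0)
  ⇒ phys 0x2C8D8  [4 reads]
#4 VA=0xC0503C00922 (w,user):
  lvl0: tbl 0x14, slot 24 ⇒ 0x30007 (P1/RW1/US1/PS0)
  lvl1: tbl 0x30, slot 20 ⇒ 0x31007 (P1/RW1/US1/PS0)
  lvl2: tbl 0x31, slot 30 ⇒ 0x35087 (P1/RW1/US1/PS1)
  ⇒ phys 0x35922 (huge @L2)  [3 reads]
#5 VA=0x280C2C1D4A9 (w,kernel):
  lvl0: tbl 0x14, slot 5 ⇒ 0x36007 (P1/RW1/US1/PS0)
  lvl1: tbl 0x36, slot 3 ⇒ 0x39007 (P1/RW1/US1/PS0)
  lvl2: tbl 0x39, slot 22 ⇒ 0x3C007 (P1/RW1/US1/PS0)
  lvl3: tbl 0x3C, slot 29 ⇒ 0x40007 (P1/RW1/US1/PS0)
  ⇒ phys 0x404A9  [4 reads]

TLB: [["0xA004040F", "0x2C"], ["0xC0503C00", "0x35"], ["0x280C2C1D", "0x40"]]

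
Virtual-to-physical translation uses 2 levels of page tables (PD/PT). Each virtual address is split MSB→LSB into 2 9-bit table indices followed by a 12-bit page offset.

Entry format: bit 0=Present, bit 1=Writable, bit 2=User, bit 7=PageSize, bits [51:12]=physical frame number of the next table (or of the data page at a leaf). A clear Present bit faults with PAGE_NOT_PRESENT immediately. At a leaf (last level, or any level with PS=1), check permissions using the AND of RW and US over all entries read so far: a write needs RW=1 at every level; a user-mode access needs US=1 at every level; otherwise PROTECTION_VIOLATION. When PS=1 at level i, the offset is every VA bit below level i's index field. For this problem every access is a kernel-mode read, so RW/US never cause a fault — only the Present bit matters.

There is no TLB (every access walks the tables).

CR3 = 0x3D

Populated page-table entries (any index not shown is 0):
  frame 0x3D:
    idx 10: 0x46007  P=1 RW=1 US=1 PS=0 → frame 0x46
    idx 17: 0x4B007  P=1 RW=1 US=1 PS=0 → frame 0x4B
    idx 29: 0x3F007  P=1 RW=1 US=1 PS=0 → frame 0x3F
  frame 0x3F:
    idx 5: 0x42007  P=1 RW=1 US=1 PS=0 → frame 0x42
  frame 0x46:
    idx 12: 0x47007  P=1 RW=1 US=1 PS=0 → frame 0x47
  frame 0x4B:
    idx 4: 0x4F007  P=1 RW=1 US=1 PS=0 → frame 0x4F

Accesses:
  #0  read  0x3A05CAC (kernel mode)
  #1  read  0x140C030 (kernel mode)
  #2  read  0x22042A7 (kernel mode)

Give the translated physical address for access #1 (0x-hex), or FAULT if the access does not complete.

Walk each access:
#0 VA=0x3A05CAC (r,kernel):
  [0] read 0x3D idx=29: raw=0x3F007 flags P=1 W=1 U=1 S=0
  [1] read 0x3F idx=5: raw=0x42007 flags P=1 W=1 U=1 S=0
  ✓ 0x42CAC  — 2 lookups
#1 VA=0x140C030 (r,kernel):
  [0] read 0x3D idx=10: raw=0x46007 flags P=1 W=1 U=1 S=0
  [1] read 0x46 idx=12: raw=0x47007 flags P=1 W=1 U=1 S=0
  ✓ 0x47030  — 2 lookups
#2 VA=0x22042A7 (r,kernel):
  [0] read 0x3D idx=17: raw=0x4B007 flags P=1 W=1 U=1 S=0
  [1] read 0x4B idx=4: raw=0x4F007 flags P=1 W=1 U=1 S=0
  ✓ 0x4F2A7  — 2 lookups

Access #1 PA: 0x47030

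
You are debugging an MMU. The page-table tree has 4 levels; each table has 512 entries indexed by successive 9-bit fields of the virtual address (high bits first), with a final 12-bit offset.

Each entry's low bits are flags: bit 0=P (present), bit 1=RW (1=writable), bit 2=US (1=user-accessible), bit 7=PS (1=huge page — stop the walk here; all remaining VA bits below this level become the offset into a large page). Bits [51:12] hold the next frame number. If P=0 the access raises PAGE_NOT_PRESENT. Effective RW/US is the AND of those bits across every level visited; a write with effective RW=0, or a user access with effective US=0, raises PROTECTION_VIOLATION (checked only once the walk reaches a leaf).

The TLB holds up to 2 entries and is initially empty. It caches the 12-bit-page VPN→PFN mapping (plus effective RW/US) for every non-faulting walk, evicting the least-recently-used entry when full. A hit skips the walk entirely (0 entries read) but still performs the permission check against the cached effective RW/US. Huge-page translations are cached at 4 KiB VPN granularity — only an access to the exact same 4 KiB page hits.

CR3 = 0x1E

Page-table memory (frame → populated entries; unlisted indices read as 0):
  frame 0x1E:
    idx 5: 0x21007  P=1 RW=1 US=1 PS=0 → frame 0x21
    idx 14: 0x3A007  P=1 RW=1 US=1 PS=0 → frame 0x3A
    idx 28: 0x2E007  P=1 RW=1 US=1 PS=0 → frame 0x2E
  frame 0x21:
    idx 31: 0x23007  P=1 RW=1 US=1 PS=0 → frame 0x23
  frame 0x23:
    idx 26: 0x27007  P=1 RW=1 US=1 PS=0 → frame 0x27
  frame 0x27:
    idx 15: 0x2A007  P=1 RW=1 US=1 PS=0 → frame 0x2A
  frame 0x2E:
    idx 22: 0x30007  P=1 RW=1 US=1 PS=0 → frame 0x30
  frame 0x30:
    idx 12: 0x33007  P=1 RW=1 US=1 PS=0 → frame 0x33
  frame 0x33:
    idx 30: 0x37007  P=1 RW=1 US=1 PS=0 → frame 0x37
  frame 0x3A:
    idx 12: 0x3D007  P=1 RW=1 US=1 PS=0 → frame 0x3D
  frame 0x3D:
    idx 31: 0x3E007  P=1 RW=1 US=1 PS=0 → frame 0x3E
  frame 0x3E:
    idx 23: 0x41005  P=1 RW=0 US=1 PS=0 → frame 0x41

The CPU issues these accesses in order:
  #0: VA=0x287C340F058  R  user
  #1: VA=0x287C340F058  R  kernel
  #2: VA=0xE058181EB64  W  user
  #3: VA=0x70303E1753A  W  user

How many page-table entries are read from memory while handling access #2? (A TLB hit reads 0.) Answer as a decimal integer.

Walk each access:
#0 VA=0x287C340F058 (r,user):
  lvl0: tbl 0x1E, slot 5 ⇒ 0x21007 (P1/RW1/US1/PS0)
  lvl1: tbl 0x21, slot 31 ⇒ 0x23007 (P1/RW1/US1/PS0)
  lvl2: tbl 0x23, slot 26 ⇒ 0x27007 (P1/RW1/US1/PS0)
  lvl3: tbl 0x27, slot 15 ⇒ 0x2A007 (P1/RW1/US1/PS0)
  ⇒ phys 0x2A058  [4 reads]
#1 VA=0x287C340F058 (r,kernel):
  TLB hit vpn=0x287C340F → PA=0x2A058
#2 VA=0xE058181EB64 (w,user):
  lvl0: tbl 0x1E, slot 28 ⇒ 0x2E007 (P1/RW1/US1/PS0)
  lvl1: tbl 0x2E, slot 22 ⇒ 0x30007 (P1/RW1/US1/PS0)
  lvl2: tbl 0x30, slot 12 ⇒ 0x33007 (P1/RW1/US1/PS0)
  lvl3: tbl 0x33, slot 30 ⇒ 0x37007 (P1/RW1/US1/PS0)
  ⇒ phys 0x37B64  [4 reads]
#3 VA=0x70303E1753A (w,user):
  lvl0: tbl 0x1E, slot 14 ⇒ 0x3A007 (P1/RW1/US1/PS0)
  lvl1: tbl 0x3A, slot 12 ⇒ 0x3D007 (P1/RW1/US1/PS0)
  lvl2: tbl 0x3D, slot 31 ⇒ 0x3E007 (P1/RW1/US1/PS0)
  lvl3: tbl 0x3E, slot 23 ⇒ 0x41005 (P1/RW0/US1/PS0)
  ⇒ fault: PROTECTION_VIOLATION  — 4 lookups

Entries read for #2: 4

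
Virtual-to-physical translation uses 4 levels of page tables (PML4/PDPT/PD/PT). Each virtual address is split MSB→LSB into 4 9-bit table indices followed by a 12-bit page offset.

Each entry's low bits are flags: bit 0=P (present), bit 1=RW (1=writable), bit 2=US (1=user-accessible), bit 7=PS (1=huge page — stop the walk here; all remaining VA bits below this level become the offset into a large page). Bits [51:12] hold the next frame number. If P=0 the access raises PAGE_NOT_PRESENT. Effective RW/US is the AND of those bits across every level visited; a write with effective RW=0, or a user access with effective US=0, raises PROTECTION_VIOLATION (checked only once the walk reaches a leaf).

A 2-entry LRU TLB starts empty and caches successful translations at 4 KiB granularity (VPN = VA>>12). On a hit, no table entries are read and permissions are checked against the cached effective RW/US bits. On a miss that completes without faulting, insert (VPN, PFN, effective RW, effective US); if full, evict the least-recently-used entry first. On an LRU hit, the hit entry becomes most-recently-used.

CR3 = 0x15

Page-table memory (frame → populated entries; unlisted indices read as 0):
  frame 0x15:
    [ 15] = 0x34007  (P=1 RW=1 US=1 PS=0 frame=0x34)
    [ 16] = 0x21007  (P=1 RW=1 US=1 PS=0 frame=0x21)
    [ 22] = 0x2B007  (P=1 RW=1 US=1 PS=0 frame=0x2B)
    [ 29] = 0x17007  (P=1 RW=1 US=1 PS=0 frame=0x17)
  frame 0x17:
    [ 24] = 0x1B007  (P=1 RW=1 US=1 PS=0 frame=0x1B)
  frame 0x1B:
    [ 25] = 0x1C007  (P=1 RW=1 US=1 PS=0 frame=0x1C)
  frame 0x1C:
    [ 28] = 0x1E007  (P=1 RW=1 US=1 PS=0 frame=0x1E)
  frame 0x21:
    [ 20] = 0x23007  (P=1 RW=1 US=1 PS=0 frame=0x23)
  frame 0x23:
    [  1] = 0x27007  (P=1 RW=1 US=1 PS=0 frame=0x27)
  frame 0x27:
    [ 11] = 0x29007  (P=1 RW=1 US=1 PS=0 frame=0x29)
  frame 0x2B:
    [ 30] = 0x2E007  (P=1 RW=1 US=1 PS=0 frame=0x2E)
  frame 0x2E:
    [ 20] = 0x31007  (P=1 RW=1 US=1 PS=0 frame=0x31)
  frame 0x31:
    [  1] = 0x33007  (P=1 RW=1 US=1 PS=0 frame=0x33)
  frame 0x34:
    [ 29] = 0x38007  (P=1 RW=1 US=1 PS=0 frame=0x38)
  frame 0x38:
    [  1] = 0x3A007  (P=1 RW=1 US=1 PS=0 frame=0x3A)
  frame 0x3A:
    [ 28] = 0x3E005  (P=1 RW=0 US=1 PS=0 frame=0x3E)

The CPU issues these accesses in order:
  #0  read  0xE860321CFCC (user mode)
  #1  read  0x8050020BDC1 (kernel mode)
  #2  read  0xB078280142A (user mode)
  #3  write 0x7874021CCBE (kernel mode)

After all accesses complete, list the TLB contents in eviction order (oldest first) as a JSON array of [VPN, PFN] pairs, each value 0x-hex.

Trace:
#0 VA=0xE860321CFCC (r,user):
  L0 @0x15[29] → 0x17007  P=1,RW=1,US=1,PS=0
  L1 @0x17[24] → 0x1B007  P=1,RW=1,US=1,PS=0
  L2 @0x1B[25] → 0x1C007  P=1,RW=1,US=1,PS=0
  L3 @0x1C[28] → 0x1E007  P=1,RW=1,US=1,PS=0
  ⇒ phys 0x1EFCC  [4 reads]
#1 VA=0x8050020BDC1 (r,kernel):
  L0 @0x15[16] → 0x21007  P=1,RW=1,US=1,PS=0
  L1 @0x21[20] → 0x23007  P=1,RW=1,US=1,PS=0
  L2 @0x23[1] → 0x27007  P=1,RW=1,US=1,PS=0
  L3 @0x27[11] → 0x29007  P=1,RW=1,US=1,PS=0
  ⇒ phys 0x29DC1  [4 reads]
#2 VA=0xB078280142A (r,user):
  L0 @0x15[22] → 0x2B007  P=1,RW=1,US=1,PS=0
  L1 @0x2B[30] → 0x2E007  P=1,RW=1,US=1,PS=0
  L2 @0x2E[20] → 0x31007  P=1,RW=1,US=1,PS=0
  L3 @0x31[1] → 0x33007  P=1,RW=1,US=1,PS=0
  ⇒ phys 0x3342A  [4 reads]
#3 VA=0x7874021CCBE (w,kernel):
  L0 @0x15[15] → 0x34007  P=1,RW=1,US=1,PS=0
  L1 @0x34[29] → 0x38007  P=1,RW=1,US=1,PS=0
  L2 @0x38[1] → 0x3A007  P=1,RW=1,US=1,PS=0
  L3 @0x3A[28] → 0x3E005  P=1,RW=0,US=1,PS=0
  ⇒ fault: PROTECTION_VIOLATION  — 4 lookups

TLB: [["0x8050020B", "0x29"], ["0xB0782801", "0x33"]]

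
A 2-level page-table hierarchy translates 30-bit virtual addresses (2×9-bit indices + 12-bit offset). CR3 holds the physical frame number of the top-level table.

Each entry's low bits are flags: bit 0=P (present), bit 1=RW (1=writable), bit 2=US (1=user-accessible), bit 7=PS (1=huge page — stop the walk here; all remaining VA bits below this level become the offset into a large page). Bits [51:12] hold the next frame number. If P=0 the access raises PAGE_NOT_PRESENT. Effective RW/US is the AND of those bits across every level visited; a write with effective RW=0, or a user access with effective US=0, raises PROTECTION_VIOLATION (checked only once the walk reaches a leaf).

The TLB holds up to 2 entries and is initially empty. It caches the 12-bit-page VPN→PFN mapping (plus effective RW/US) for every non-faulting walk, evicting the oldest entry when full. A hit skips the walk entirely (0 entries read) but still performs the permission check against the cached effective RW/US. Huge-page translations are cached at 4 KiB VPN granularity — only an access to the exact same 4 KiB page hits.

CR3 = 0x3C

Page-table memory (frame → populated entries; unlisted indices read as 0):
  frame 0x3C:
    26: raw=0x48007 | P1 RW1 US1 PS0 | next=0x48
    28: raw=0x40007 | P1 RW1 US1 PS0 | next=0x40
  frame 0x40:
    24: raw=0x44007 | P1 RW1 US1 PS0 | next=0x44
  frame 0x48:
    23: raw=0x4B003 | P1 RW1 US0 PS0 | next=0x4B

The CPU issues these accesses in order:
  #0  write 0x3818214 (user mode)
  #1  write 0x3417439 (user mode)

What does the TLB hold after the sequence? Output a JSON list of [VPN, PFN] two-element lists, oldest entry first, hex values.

Per-access translation:
#0 VA=0x3818214 (w,user):
  L0: frame=0x3C idx=28 entry=0x40007 [P=1 RW=1 US=1 PS=0]
  L1: frame=0x40 idx=24 entry=0x44007 [P=1 RW=1 US=1 PS=0]
  ✓ 0x44214  — 2 lookups
#1 VA=0x3417439 (w,user):
  L0: frame=0x3C idx=26 entry=0x48007 [P=1 RW=1 US=1 PS=0]
  L1: frame=0x48 idx=23 entry=0x4B003 [P=1 RW=1 US=0 PS=0]
  → PROTECTION_VIOLATION  (2 entries read)

TLB: [["0x3818", "0x44"]]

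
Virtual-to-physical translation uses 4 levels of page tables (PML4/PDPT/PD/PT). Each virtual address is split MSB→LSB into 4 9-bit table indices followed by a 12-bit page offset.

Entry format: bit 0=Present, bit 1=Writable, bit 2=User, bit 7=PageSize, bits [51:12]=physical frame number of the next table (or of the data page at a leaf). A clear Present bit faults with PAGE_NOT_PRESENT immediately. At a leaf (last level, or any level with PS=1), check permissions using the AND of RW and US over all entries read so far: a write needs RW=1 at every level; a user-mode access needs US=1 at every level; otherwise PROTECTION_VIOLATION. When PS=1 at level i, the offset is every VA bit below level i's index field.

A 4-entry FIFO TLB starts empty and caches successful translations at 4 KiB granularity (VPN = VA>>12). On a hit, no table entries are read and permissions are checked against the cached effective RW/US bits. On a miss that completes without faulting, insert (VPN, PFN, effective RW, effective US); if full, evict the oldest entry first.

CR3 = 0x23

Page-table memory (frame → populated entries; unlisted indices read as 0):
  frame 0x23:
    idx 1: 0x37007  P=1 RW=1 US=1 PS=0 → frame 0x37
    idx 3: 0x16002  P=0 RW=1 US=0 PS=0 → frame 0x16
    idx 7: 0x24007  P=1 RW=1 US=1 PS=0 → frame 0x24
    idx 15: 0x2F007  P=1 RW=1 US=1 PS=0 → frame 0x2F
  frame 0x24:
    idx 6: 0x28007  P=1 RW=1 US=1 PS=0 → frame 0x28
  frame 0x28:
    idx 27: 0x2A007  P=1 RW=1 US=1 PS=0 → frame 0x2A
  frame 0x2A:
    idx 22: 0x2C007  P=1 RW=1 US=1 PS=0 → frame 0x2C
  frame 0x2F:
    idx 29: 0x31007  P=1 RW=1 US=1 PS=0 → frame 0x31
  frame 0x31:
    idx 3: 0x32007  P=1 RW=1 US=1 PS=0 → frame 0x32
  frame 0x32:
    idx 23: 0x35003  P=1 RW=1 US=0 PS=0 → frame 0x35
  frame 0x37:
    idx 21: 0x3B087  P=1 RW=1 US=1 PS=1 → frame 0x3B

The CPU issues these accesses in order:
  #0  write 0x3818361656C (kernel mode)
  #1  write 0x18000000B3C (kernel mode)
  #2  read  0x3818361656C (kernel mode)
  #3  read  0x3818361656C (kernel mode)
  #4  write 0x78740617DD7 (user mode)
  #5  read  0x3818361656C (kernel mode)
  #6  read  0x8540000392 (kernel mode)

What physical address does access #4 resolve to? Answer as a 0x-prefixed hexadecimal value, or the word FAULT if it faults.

Per-access translation:
#0 VA=0x3818361656C (w,kernel):
  L0: frame=0x23 idx=7 entry=0x24007 [P=1 RW=1 US=1 PS=0]
  L1: frame=0x24 idx=6 entry=0x28007 [P=1 RW=1 US=1 PS=0]
  L2: frame=0x28 idx=27 entry=0x2A007 [P=1 RW=1 US=1 PS=0]
  L3: frame=0x2A idx=22 entry=0x2C007 [P=1 RW=1 US=1 PS=0]
  ⇒ phys 0x2C56C  [4 reads]
#1 VA=0x18000000B3C (w,kernel):
  L0: frame=0x23 idx=3 entry=0x16002 [P=0 RW=1 US=0 PS=0]
  ⇒ fault: PAGE_NOT_PRESENT  — 1 lookups
#2 VA=0x3818361656C (r,kernel):
  TLB hit vpn=0x38183616 → PA=0x2C56C
#3 VA=0x3818361656C (r,kernel):
  TLB hit vpn=0x38183616 → PA=0x2C56C
#4 VA=0x78740617DD7 (w,user):
  L0: frame=0x23 idx=15 entry=0x2F007 [P=1 RW=1 US=1 PS=0]
  L1: frame=0x2F idx=29 entry=0x31007 [P=1 RW=1 US=1 PS=0]
  L2: frame=0x31 idx=3 entry=0x32007 [P=1 RW=1 US=1 PS=0]
  L3: frame=0x32 idx=23 entry=0x35003 [P=1 RW=1 US=0 PS=0]
  ⇒ fault: PROTECTION_VIOLATION  — 4 lookups
#5 VA=0x3818361656C (r,kernel):
  TLB hit vpn=0x38183616 → PA=0x2C56C
#6 VA=0x8540000392 (r,kernel):
  L0: frame=0x23 idx=1 entry=0x37007 [P=1 RW=1 US=1 PS=0]
  L1: frame=0x37 idx=21 entry=0x3B087 [P=1 RW=1 US=1 PS=1]
  ⇒ phys 0x3B392 (huge @L1)  [2 reads]

Access #4 PA: FAULT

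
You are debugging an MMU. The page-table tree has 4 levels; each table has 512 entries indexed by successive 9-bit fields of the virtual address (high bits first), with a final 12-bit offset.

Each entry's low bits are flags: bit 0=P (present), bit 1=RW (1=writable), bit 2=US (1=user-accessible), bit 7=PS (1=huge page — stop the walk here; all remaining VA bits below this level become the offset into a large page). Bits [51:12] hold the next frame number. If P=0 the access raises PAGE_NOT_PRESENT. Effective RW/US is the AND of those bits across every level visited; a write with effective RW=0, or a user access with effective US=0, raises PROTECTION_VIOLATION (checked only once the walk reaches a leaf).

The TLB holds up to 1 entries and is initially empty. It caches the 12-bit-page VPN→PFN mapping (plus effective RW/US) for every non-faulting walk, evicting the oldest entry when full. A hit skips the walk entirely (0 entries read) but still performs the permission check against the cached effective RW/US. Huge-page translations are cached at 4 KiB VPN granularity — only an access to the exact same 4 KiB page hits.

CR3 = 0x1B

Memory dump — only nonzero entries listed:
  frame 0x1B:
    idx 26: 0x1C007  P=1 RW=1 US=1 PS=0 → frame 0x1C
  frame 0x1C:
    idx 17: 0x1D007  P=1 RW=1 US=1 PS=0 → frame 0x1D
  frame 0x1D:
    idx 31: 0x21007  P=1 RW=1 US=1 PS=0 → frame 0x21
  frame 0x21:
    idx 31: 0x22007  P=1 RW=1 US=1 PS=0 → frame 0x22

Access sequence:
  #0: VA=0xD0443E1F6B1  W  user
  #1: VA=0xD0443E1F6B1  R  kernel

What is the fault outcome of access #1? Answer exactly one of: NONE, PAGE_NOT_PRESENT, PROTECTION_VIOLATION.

Walk each access:
#0 VA=0xD0443E1F6B1 (w,user):
  L0 @0x1B[26] → 0x1C007  P=1,RW=1,US=1,PS=0
  L1 @0x1C[17] → 0x1D007  P=1,RW=1,US=1,PS=0
  L2 @0x1D[31] → 0x21007  P=1,RW=1,US=1,PS=0
  L3 @0x21[31] → 0x22007  P=1,RW=1,US=1,PS=0
  ⇒ phys 0x226B1  [4 reads]
#1 VA=0xD0443E1F6B1 (r,kernel):
  TLB hit vpn=0xD0443E1F → PA=0x226B1

Access #1 fault: NONE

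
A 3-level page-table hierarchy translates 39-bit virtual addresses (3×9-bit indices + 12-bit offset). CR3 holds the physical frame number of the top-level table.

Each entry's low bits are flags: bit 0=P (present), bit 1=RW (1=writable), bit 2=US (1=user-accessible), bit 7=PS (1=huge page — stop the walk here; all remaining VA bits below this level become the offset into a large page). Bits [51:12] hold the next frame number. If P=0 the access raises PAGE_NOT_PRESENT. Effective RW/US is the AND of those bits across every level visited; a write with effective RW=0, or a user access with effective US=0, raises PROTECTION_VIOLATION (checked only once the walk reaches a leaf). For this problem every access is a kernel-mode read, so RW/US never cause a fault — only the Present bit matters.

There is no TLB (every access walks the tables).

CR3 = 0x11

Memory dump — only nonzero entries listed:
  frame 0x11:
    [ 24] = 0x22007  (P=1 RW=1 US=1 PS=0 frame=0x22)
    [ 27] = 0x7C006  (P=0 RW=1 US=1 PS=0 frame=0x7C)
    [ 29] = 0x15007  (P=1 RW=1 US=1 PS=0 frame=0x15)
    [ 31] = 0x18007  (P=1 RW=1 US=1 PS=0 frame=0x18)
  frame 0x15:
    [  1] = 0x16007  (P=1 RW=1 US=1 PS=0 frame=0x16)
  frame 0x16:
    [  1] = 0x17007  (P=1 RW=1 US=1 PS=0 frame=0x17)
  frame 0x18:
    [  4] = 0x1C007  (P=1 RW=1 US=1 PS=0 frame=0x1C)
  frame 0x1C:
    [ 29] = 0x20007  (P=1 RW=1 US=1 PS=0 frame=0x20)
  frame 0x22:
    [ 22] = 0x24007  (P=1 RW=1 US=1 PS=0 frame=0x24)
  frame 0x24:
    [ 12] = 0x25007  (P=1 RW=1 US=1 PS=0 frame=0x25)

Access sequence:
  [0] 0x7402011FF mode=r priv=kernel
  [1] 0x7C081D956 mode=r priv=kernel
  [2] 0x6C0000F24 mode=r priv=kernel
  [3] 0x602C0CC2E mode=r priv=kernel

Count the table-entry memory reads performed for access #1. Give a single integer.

Trace:
#0 VA=0x7402011FF (r,kernel):
  L0 @0x11[29] → 0x15007  P=1,RW=1,US=1,PS=0
  L1 @0x15[1] → 0x16007  P=1,RW=1,US=1,PS=0
  L2 @0x16[1] → 0x17007  P=1,RW=1,US=1,PS=0
  ⇒ phys 0x171FF  [3 reads]
#1 VA=0x7C081D956 (r,kernel):
  L0 @0x11[31] → 0x18007  P=1,RW=1,US=1,PS=0
  L1 @0x18[4] → 0x1C007  P=1,RW=1,US=1,PS=0
  L2 @0x1C[29] → 0x20007  P=1,RW=1,US=1,PS=0
  ⇒ phys 0x20956  [3 reads]
#2 VA=0x6C0000F24 (r,kernel):
  L0 @0x11[27] → 0x7C006  P=0,RW=1,US=1,PS=0
  ⇒ fault: PAGE_NOT_PRESENT  — 1 lookups
#3 VA=0x602C0CC2E (r,kernel):
  L0 @0x11[24] → 0x22007  P=1,RW=1,US=1,PS=0
  L1 @0x22[22] → 0x24007  P=1,RW=1,US=1,PS=0
  L2 @0x24[12] → 0x25007  P=1,RW=1,US=1,PS=0
  ⇒ phys 0x25C2E  [3 reads]

Entries read for #1: 3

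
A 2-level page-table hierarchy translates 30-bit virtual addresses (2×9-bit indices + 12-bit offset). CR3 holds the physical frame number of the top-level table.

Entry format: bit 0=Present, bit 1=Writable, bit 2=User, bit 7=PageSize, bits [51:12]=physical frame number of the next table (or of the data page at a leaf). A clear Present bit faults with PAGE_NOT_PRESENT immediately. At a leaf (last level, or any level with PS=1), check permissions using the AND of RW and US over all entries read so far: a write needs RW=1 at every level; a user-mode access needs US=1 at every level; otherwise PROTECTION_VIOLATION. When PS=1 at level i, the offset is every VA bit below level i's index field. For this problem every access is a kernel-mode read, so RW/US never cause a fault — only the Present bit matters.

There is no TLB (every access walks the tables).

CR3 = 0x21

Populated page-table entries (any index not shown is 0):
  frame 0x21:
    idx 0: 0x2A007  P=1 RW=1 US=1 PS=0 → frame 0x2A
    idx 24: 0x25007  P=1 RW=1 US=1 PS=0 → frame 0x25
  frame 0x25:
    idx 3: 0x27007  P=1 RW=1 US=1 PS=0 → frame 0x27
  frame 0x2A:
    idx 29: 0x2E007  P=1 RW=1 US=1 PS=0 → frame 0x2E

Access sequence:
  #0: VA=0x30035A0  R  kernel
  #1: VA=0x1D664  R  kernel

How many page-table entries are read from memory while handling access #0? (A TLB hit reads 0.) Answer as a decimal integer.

Walk each access:
#0 VA=0x30035A0 (r,kernel):
  lvl0: tbl 0x21, slot 24 ⇒ 0x25007 (P1/RW1/US1/PS0)
  lvl1: tbl 0x25, slot 3 ⇒ 0x27007 (P1/RW1/US1/PS0)
  ✓ 0x275A0  — 2 lookups
#1 VA=0x1D664 (r,kernel):
  lvl0: tbl 0x21, slot 0 ⇒ 0x2A007 (P1/RW1/US1/PS0)
  lvl1: tbl 0x2A, slot 29 ⇒ 0x2E007 (P1/RW1/US1/PS0)
  ✓ 0x2E664  — 2 lookups

Entries read for #0: 2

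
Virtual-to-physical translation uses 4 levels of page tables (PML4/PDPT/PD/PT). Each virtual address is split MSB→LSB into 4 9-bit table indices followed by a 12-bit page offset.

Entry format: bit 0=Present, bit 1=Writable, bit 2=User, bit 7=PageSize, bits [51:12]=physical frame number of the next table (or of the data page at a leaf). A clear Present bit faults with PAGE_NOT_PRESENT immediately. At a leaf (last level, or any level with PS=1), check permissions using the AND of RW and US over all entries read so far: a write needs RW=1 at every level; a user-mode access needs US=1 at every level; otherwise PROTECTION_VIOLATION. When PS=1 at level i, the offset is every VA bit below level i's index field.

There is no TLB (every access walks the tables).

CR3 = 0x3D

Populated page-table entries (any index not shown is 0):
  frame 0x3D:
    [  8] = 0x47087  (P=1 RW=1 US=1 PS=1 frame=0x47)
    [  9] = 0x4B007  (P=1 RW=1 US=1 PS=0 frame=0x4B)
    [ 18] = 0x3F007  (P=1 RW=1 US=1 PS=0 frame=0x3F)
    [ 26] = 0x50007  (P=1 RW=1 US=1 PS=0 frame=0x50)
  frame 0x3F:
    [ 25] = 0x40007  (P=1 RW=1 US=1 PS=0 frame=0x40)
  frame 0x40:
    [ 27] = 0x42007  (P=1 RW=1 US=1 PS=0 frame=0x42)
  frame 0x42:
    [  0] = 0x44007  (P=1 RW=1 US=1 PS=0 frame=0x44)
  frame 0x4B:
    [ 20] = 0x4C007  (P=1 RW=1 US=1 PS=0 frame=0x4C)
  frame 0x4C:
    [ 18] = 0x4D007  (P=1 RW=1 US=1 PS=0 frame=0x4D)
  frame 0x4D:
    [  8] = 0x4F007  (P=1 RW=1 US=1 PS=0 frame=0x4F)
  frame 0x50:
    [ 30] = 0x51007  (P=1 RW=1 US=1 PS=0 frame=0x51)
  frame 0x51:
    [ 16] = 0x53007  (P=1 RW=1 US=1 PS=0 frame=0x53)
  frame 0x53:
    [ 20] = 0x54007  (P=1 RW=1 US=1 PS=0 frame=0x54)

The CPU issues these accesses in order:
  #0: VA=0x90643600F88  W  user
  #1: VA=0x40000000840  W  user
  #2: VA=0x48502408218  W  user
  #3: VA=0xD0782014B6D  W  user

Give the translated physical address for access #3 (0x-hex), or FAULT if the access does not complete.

Walk each access:
#0 VA=0x90643600F88 (w,user):
  L0 @0x3D[18] → 0x3F007  P=1,RW=1,US=1,PS=0
  L1 @0x3F[25] → 0x40007  P=1,RW=1,US=1,PS=0
  L2 @0x40[27] → 0x42007  P=1,RW=1,US=1,PS=0
  L3 @0x42[0] → 0x44007  P=1,RW=1,US=1,PS=0
  → PA=0x44F88  (4 entries read)
#1 VA=0x40000000840 (w,user):
  L0 @0x3D[8] → 0x47087  P=1,RW=1,US=1,PS=1
  → PA=0x47840 (huge @L0)  (1 entries read)
#2 VA=0x48502408218 (w,user):
  L0 @0x3D[9] → 0x4B007  P=1,RW=1,US=1,PS=0
  L1 @0x4B[20] → 0x4C007  P=1,RW=1,US=1,PS=0
  L2 @0x4C[18] → 0x4D007  P=1,RW=1,US=1,PS=0
  L3 @0x4D[8] → 0x4F007  P=1,RW=1,US=1,PS=0
  → PA=0x4F218  (4 entries read)
#3 VA=0xD0782014B6D (w,user):
  L0 @0x3D[26] → 0x50007  P=1,RW=1,US=1,PS=0
  L1 @0x50[30] → 0x51007  P=1,RW=1,US=1,PS=0
  L2 @0x51[16] → 0x53007  P=1,RW=1,US=1,PS=0
  L3 @0x53[20] → 0x54007  P=1,RW=1,US=1,PS=0
  → PA=0x54B6D  (4 entries read)

Access #3 PA: 0x54B6D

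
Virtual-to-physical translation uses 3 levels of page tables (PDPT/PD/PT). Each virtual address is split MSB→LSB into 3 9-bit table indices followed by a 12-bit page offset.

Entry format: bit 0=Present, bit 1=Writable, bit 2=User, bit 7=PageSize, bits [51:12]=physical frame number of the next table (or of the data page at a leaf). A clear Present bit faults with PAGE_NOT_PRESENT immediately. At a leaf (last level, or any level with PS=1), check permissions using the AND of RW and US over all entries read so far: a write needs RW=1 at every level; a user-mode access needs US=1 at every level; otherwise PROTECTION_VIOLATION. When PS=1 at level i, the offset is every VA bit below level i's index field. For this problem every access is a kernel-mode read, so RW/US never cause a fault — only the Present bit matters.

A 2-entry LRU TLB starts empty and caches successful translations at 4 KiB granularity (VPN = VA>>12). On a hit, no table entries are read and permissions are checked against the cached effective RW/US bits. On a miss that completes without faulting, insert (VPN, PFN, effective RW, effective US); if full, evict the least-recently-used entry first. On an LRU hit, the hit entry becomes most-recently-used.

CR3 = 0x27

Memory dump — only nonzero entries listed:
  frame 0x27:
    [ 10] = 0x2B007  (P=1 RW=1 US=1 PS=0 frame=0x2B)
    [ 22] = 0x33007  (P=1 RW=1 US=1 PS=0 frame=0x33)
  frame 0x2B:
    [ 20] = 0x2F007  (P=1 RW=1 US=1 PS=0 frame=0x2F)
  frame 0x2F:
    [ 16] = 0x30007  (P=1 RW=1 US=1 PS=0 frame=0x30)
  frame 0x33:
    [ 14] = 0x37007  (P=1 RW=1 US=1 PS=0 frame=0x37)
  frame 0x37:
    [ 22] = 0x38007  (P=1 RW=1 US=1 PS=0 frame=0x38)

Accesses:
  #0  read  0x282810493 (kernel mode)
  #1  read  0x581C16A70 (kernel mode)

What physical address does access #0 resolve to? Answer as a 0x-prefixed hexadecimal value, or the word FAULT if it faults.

Per-access translation:
#0 VA=0x282810493 (r,kernel):
  lvl0: tbl 0x27, slot 10 ⇒ 0x2B007 (P1/RW1/US1/PS0)
  lvl1: tbl 0x2B, slot 20 ⇒ 0x2F007 (P1/RW1/US1/PS0)
  lvl2: tbl 0x2F, slot 16 ⇒ 0x30007 (P1/RW1/US1/PS0)
  ✓ 0x30493  — 3 lookups
#1 VA=0x581C16A70 (r,kernel):
  lvl0: tbl 0x27, slot 22 ⇒ 0x33007 (P1/RW1/US1/PS0)
  lvl1: tbl 0x33, slot 14 ⇒ 0x37007 (P1/RW1/US1/PS0)
  lvl2: tbl 0x37, slot 22 ⇒ 0x38007 (P1/RW1/US1/PS0)
  ✓ 0x38A70  — 3 lookups

Access #0 PA: 0x30493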